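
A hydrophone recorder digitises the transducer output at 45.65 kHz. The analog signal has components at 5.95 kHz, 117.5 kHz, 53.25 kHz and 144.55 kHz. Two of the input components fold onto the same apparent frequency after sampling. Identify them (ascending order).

fs/2 = 22.825 kHz.
5.95 kHz ≤ fs/2 = 22.825 kHz, passes unchanged.
117.5 kHz mod fs = 26.2 kHz.
26.2 kHz > fs/2 = 22.825 kHz, folds to fs − 26.2 kHz = 19.45 kHz.
53.25 kHz mod fs = 7.6 kHz.
7.6 kHz ≤ fs/2 = 22.825 kHz, appears at 7.6 kHz.
144.55 kHz mod fs = 7.6 kHz.
7.6 kHz ≤ fs/2 = 22.825 kHz, appears at 7.6 kHz.
53.25 kHz and 144.55 kHz both map to 7.6 kHz.

53.25 kHz, 144.55 kHz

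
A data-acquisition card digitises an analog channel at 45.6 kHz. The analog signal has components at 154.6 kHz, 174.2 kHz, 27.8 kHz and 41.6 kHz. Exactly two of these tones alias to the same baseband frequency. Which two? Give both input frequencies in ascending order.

27.8 kHz, 154.6 kHz

fs/2 = 22.8 kHz.
154.6 kHz mod fs = 17.8 kHz.
17.8 kHz ≤ fs/2 = 22.8 kHz, appears at 17.8 kHz.
174.2 kHz mod fs = 37.4 kHz.
37.4 kHz > fs/2 = 22.8 kHz, folds to fs − 37.4 kHz = 8.2 kHz.
27.8 kHz > fs/2 = 22.8 kHz, folds to fs − 27.8 kHz = 17.8 kHz.
41.6 kHz > fs/2 = 22.8 kHz, folds to fs − 41.6 kHz = 4 kHz.
27.8 kHz and 154.6 kHz both map to 17.8 kHz.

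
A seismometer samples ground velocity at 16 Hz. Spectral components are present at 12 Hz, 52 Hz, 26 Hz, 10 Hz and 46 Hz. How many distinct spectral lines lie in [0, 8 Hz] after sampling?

3

fs/2 = 8 Hz.
12 Hz > fs/2 = 8 Hz, folds to fs − 12 Hz = 4 Hz.
52 Hz mod fs = 4 Hz.
4 Hz ≤ fs/2 = 8 Hz, appears at 4 Hz.
26 Hz mod fs = 10 Hz.
10 Hz > fs/2 = 8 Hz, folds to fs − 10 Hz = 6 Hz.
10 Hz > fs/2 = 8 Hz, folds to fs − 10 Hz = 6 Hz.
46 Hz mod fs = 14 Hz.
14 Hz > fs/2 = 8 Hz, folds to fs − 14 Hz = 2 Hz.
Distinct values: {2 Hz, 4 Hz, 6 Hz} → 3.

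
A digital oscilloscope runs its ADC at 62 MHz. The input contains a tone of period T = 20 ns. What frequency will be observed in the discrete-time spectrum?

12 MHz

T = 20 ns → f = 1/T = 50 MHz.
50 MHz > fs/2 = 31 MHz, folds to fs − 50 MHz = 12 MHz.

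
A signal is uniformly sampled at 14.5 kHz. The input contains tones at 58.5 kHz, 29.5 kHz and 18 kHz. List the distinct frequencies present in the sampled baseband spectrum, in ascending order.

fs/2 = 7.25 kHz.
58.5 kHz mod fs = 0.5 kHz.
0.5 kHz ≤ fs/2 = 7.25 kHz, appears at 0.5 kHz.
29.5 kHz mod fs = 0.5 kHz.
0.5 kHz ≤ fs/2 = 7.25 kHz, appears at 0.5 kHz.
18 kHz mod fs = 3.5 kHz.
3.5 kHz ≤ fs/2 = 7.25 kHz, appears at 3.5 kHz.
Distinct values: {0.5 kHz, 3.5 kHz}.

0.5 kHz, 3.5 kHz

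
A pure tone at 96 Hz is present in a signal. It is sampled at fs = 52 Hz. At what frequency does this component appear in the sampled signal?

96 Hz mod fs = 44 Hz.
44 Hz > fs/2 = 26 Hz, folds to fs − 44 Hz = 8 Hz.

8 Hz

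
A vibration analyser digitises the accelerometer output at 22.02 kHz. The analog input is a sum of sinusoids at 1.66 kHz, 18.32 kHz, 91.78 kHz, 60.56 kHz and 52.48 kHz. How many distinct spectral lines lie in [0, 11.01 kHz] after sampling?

4

fs/2 = 11.01 kHz.
1.66 kHz ≤ fs/2 = 11.01 kHz, passes unchanged.
18.32 kHz > fs/2 = 11.01 kHz, folds to fs − 18.32 kHz = 3.7 kHz.
91.78 kHz mod fs = 3.7 kHz.
3.7 kHz ≤ fs/2 = 11.01 kHz, appears at 3.7 kHz.
60.56 kHz mod fs = 16.52 kHz.
16.52 kHz > fs/2 = 11.01 kHz, folds to fs − 16.52 kHz = 5.5 kHz.
52.48 kHz mod fs = 8.44 kHz.
8.44 kHz ≤ fs/2 = 11.01 kHz, appears at 8.44 kHz.
Distinct values: {1.66 kHz, 3.7 kHz, 5.5 kHz, 8.44 kHz} → 4.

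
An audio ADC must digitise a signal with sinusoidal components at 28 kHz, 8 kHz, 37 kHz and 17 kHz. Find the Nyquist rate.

74 kHz

Highest-frequency component: 37 kHz.
Nyquist rate = 2 × 37 kHz = 74 kHz.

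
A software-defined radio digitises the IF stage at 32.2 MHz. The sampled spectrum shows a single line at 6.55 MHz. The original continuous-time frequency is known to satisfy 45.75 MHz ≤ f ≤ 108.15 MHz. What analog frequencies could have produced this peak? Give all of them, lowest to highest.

57.85 MHz, 70.95 MHz, 90.05 MHz, 103.15 MHz

Frequencies that alias to 6.55 MHz are k·fs ± 6.55 MHz for integer k ≥ 0.
k=0: 6.55 MHz.
k=1: 25.65 MHz, 38.75 MHz.
k=2: 57.85 MHz, 70.95 MHz.
k=3: 90.05 MHz, 103.15 MHz.
k=4: 122.25 MHz, 135.35 MHz.
Within [45.75 MHz, 108.15 MHz]: 57.85 MHz, 70.95 MHz, 90.05 MHz, 103.15 MHz.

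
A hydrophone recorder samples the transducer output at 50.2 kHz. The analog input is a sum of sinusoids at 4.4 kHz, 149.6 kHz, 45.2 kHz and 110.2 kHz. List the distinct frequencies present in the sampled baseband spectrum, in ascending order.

fs/2 = 25.1 kHz.
4.4 kHz ≤ fs/2 = 25.1 kHz, passes unchanged.
149.6 kHz mod fs = 49.2 kHz.
49.2 kHz > fs/2 = 25.1 kHz, folds to fs − 49.2 kHz = 1 kHz.
45.2 kHz > fs/2 = 25.1 kHz, folds to fs − 45.2 kHz = 5 kHz.
110.2 kHz mod fs = 9.8 kHz.
9.8 kHz ≤ fs/2 = 25.1 kHz, appears at 9.8 kHz.
Distinct values: {1 kHz, 4.4 kHz, 5 kHz, 9.8 kHz}.

1 kHz, 4.4 kHz, 5 kHz, 9.8 kHz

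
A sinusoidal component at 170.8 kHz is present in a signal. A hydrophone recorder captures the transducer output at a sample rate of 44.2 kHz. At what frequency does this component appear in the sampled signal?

170.8 kHz mod fs = 38.2 kHz.
38.2 kHz > fs/2 = 22.1 kHz, folds to fs − 38.2 kHz = 6 kHz.

6 kHz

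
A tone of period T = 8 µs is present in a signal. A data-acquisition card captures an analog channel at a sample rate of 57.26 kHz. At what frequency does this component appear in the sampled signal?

T = 8 µs → f = 1/T = 125 kHz.
125 kHz mod fs = 10.48 kHz.
10.48 kHz ≤ fs/2 = 28.63 kHz, appears at 10.48 kHz.

10.48 kHz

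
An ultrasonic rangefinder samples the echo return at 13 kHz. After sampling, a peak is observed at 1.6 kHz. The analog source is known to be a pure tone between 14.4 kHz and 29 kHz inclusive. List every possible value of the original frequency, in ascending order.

14.6 kHz, 24.4 kHz, 27.6 kHz

Frequencies that alias to 1.6 kHz are k·fs ± 1.6 kHz for integer k ≥ 0.
k=0: 1.6 kHz.
k=1: 11.4 kHz, 14.6 kHz.
k=2: 24.4 kHz, 27.6 kHz.
k=3: 37.4 kHz, 40.6 kHz.
Within [14.4 kHz, 29 kHz]: 14.6 kHz, 24.4 kHz, 27.6 kHz.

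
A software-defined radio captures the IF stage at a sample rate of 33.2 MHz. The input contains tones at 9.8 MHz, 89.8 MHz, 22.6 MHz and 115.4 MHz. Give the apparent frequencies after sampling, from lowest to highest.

9.8 MHz, 10.6 MHz, 15.8 MHz

fs/2 = 16.6 MHz.
9.8 MHz ≤ fs/2 = 16.6 MHz, passes unchanged.
89.8 MHz mod fs = 23.4 MHz.
23.4 MHz > fs/2 = 16.6 MHz, folds to fs − 23.4 MHz = 9.8 MHz.
22.6 MHz > fs/2 = 16.6 MHz, folds to fs − 22.6 MHz = 10.6 MHz.
115.4 MHz mod fs = 15.8 MHz.
15.8 MHz ≤ fs/2 = 16.6 MHz, appears at 15.8 MHz.
Distinct values: {9.8 MHz, 10.6 MHz, 15.8 MHz}.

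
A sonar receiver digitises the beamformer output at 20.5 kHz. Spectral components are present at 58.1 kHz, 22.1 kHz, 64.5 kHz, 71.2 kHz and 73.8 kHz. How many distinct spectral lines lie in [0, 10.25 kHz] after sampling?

fs/2 = 10.25 kHz.
58.1 kHz mod fs = 17.1 kHz.
17.1 kHz > fs/2 = 10.25 kHz, folds to fs − 17.1 kHz = 3.4 kHz.
22.1 kHz mod fs = 1.6 kHz.
1.6 kHz ≤ fs/2 = 10.25 kHz, appears at 1.6 kHz.
64.5 kHz mod fs = 3 kHz.
3 kHz ≤ fs/2 = 10.25 kHz, appears at 3 kHz.
71.2 kHz mod fs = 9.7 kHz.
9.7 kHz ≤ fs/2 = 10.25 kHz, appears at 9.7 kHz.
73.8 kHz mod fs = 12.3 kHz.
12.3 kHz > fs/2 = 10.25 kHz, folds to fs − 12.3 kHz = 8.2 kHz.
Distinct values: {1.6 kHz, 3 kHz, 3.4 kHz, 8.2 kHz, 9.7 kHz} → 5.

5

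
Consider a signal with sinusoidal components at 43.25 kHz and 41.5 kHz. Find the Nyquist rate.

86.5 kHz

Highest-frequency component: 43.25 kHz.
Nyquist rate = 2 × 43.25 kHz = 86.5 kHz.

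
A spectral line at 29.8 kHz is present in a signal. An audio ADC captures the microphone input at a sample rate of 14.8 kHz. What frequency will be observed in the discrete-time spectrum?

0.2 kHz

29.8 kHz mod fs = 0.2 kHz.
0.2 kHz ≤ fs/2 = 7.4 kHz, appears at 0.2 kHz.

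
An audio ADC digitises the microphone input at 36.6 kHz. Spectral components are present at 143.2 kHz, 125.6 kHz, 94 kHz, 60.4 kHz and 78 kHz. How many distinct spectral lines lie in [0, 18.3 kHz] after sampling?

4

fs/2 = 18.3 kHz.
143.2 kHz mod fs = 33.4 kHz.
33.4 kHz > fs/2 = 18.3 kHz, folds to fs − 33.4 kHz = 3.2 kHz.
125.6 kHz mod fs = 15.8 kHz.
15.8 kHz ≤ fs/2 = 18.3 kHz, appears at 15.8 kHz.
94 kHz mod fs = 20.8 kHz.
20.8 kHz > fs/2 = 18.3 kHz, folds to fs − 20.8 kHz = 15.8 kHz.
60.4 kHz mod fs = 23.8 kHz.
23.8 kHz > fs/2 = 18.3 kHz, folds to fs − 23.8 kHz = 12.8 kHz.
78 kHz mod fs = 4.8 kHz.
4.8 kHz ≤ fs/2 = 18.3 kHz, appears at 4.8 kHz.
Distinct values: {3.2 kHz, 4.8 kHz, 12.8 kHz, 15.8 kHz} → 4.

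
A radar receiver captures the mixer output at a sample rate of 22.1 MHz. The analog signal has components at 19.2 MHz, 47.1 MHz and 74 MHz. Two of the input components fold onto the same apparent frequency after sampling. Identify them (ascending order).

fs/2 = 11.05 MHz.
19.2 MHz > fs/2 = 11.05 MHz, folds to fs − 19.2 MHz = 2.9 MHz.
47.1 MHz mod fs = 2.9 MHz.
2.9 MHz ≤ fs/2 = 11.05 MHz, appears at 2.9 MHz.
74 MHz mod fs = 7.7 MHz.
7.7 MHz ≤ fs/2 = 11.05 MHz, appears at 7.7 MHz.
19.2 MHz and 47.1 MHz both map to 2.9 MHz.

19.2 MHz, 47.1 MHz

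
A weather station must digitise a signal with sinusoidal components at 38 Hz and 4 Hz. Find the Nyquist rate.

Highest-frequency component: 38 Hz.
Nyquist rate = 2 × 38 Hz = 76 Hz.

76 Hz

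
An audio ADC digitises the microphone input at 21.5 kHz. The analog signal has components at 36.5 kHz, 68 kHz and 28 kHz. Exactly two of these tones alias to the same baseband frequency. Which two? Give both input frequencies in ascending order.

fs/2 = 10.75 kHz.
36.5 kHz mod fs = 15 kHz.
15 kHz > fs/2 = 10.75 kHz, folds to fs − 15 kHz = 6.5 kHz.
68 kHz mod fs = 3.5 kHz.
3.5 kHz ≤ fs/2 = 10.75 kHz, appears at 3.5 kHz.
28 kHz mod fs = 6.5 kHz.
6.5 kHz ≤ fs/2 = 10.75 kHz, appears at 6.5 kHz.
28 kHz and 36.5 kHz both map to 6.5 kHz.

28 kHz, 36.5 kHz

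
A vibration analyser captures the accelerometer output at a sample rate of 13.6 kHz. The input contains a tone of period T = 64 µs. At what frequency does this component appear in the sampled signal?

T = 64 µs → f = 1/T = 15.625 kHz.
15.625 kHz mod fs = 2.025 kHz.
2.025 kHz ≤ fs/2 = 6.8 kHz, appears at 2.025 kHz.

2.025 kHz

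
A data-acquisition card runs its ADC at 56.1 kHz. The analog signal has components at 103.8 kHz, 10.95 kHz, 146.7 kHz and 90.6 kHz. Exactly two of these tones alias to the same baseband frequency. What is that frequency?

21.6 kHz

fs/2 = 28.05 kHz.
103.8 kHz mod fs = 47.7 kHz.
47.7 kHz > fs/2 = 28.05 kHz, folds to fs − 47.7 kHz = 8.4 kHz.
10.95 kHz ≤ fs/2 = 28.05 kHz, passes unchanged.
146.7 kHz mod fs = 34.5 kHz.
34.5 kHz > fs/2 = 28.05 kHz, folds to fs − 34.5 kHz = 21.6 kHz.
90.6 kHz mod fs = 34.5 kHz.
34.5 kHz > fs/2 = 28.05 kHz, folds to fs − 34.5 kHz = 21.6 kHz.
90.6 kHz and 146.7 kHz both map to 21.6 kHz.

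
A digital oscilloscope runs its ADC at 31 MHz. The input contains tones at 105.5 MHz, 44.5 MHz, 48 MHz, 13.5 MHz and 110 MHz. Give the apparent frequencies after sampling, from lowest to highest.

fs/2 = 15.5 MHz.
105.5 MHz mod fs = 12.5 MHz.
12.5 MHz ≤ fs/2 = 15.5 MHz, appears at 12.5 MHz.
44.5 MHz mod fs = 13.5 MHz.
13.5 MHz ≤ fs/2 = 15.5 MHz, appears at 13.5 MHz.
48 MHz mod fs = 17 MHz.
17 MHz > fs/2 = 15.5 MHz, folds to fs − 17 MHz = 14 MHz.
13.5 MHz ≤ fs/2 = 15.5 MHz, passes unchanged.
110 MHz mod fs = 17 MHz.
17 MHz > fs/2 = 15.5 MHz, folds to fs − 17 MHz = 14 MHz.
Distinct values: {12.5 MHz, 13.5 MHz, 14 MHz}.

12.5 MHz, 13.5 MHz, 14 MHz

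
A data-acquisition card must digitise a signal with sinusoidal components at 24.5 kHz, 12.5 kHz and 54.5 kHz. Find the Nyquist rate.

Highest-frequency component: 54.5 kHz.
Nyquist rate = 2 × 54.5 kHz = 109 kHz.

109 kHz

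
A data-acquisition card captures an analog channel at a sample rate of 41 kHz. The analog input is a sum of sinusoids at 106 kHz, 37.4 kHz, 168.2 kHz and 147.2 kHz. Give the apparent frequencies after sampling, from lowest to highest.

fs/2 = 20.5 kHz.
106 kHz mod fs = 24 kHz.
24 kHz > fs/2 = 20.5 kHz, folds to fs − 24 kHz = 17 kHz.
37.4 kHz > fs/2 = 20.5 kHz, folds to fs − 37.4 kHz = 3.6 kHz.
168.2 kHz mod fs = 4.2 kHz.
4.2 kHz ≤ fs/2 = 20.5 kHz, appears at 4.2 kHz.
147.2 kHz mod fs = 24.2 kHz.
24.2 kHz > fs/2 = 20.5 kHz, folds to fs − 24.2 kHz = 16.8 kHz.
Distinct values: {3.6 kHz, 4.2 kHz, 16.8 kHz, 17 kHz}.

3.6 kHz, 4.2 kHz, 16.8 kHz, 17 kHz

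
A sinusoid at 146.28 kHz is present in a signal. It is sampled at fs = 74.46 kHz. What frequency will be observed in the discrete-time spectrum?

2.64 kHz

146.28 kHz mod fs = 71.82 kHz.
71.82 kHz > fs/2 = 37.23 kHz, folds to fs − 71.82 kHz = 2.64 kHz.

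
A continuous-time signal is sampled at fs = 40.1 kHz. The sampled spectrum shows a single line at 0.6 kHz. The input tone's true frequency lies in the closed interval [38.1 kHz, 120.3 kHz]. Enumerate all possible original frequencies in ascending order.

39.5 kHz, 40.7 kHz, 79.6 kHz, 80.8 kHz, 119.7 kHz

Frequencies that alias to 0.6 kHz are k·fs ± 0.6 kHz for integer k ≥ 0.
k=0: 0.6 kHz.
k=1: 39.5 kHz, 40.7 kHz.
k=2: 79.6 kHz, 80.8 kHz.
k=3: 119.7 kHz, 120.9 kHz.
k=4: 159.8 kHz, 161 kHz.
Within [38.1 kHz, 120.3 kHz]: 39.5 kHz, 40.7 kHz, 79.6 kHz, 80.8 kHz, 119.7 kHz.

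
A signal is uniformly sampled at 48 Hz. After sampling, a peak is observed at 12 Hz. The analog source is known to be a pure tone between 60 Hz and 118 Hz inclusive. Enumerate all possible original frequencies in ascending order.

60 Hz, 84 Hz, 108 Hz

Frequencies that alias to 12 Hz are k·fs ± 12 Hz for integer k ≥ 0.
k=0: 12 Hz.
k=1: 36 Hz, 60 Hz.
k=2: 84 Hz, 108 Hz.
k=3: 132 Hz, 156 Hz.
Within [60 Hz, 118 Hz]: 60 Hz, 84 Hz, 108 Hz.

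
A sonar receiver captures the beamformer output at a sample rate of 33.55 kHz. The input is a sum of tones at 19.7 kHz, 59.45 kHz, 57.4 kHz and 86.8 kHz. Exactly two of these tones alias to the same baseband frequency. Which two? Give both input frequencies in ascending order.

fs/2 = 16.775 kHz.
19.7 kHz > fs/2 = 16.775 kHz, folds to fs − 19.7 kHz = 13.85 kHz.
59.45 kHz mod fs = 25.9 kHz.
25.9 kHz > fs/2 = 16.775 kHz, folds to fs − 25.9 kHz = 7.65 kHz.
57.4 kHz mod fs = 23.85 kHz.
23.85 kHz > fs/2 = 16.775 kHz, folds to fs − 23.85 kHz = 9.7 kHz.
86.8 kHz mod fs = 19.7 kHz.
19.7 kHz > fs/2 = 16.775 kHz, folds to fs − 19.7 kHz = 13.85 kHz.
19.7 kHz and 86.8 kHz both map to 13.85 kHz.

19.7 kHz, 86.8 kHz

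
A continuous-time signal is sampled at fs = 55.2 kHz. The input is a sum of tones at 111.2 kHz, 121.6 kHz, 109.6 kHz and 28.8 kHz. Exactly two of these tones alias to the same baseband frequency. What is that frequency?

0.8 kHz

fs/2 = 27.6 kHz.
111.2 kHz mod fs = 0.8 kHz.
0.8 kHz ≤ fs/2 = 27.6 kHz, appears at 0.8 kHz.
121.6 kHz mod fs = 11.2 kHz.
11.2 kHz ≤ fs/2 = 27.6 kHz, appears at 11.2 kHz.
109.6 kHz mod fs = 54.4 kHz.
54.4 kHz > fs/2 = 27.6 kHz, folds to fs − 54.4 kHz = 0.8 kHz.
28.8 kHz > fs/2 = 27.6 kHz, folds to fs − 28.8 kHz = 26.4 kHz.
109.6 kHz and 111.2 kHz both map to 0.8 kHz.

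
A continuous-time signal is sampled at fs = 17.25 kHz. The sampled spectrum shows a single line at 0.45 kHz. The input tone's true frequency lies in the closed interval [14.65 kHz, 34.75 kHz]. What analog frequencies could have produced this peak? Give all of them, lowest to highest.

Frequencies that alias to 0.45 kHz are k·fs ± 0.45 kHz for integer k ≥ 0.
k=0: 0.45 kHz.
k=1: 16.8 kHz, 17.7 kHz.
k=2: 34.05 kHz, 34.95 kHz.
k=3: 51.3 kHz, 52.2 kHz.
Within [14.65 kHz, 34.75 kHz]: 16.8 kHz, 17.7 kHz, 34.05 kHz.

16.8 kHz, 17.7 kHz, 34.05 kHz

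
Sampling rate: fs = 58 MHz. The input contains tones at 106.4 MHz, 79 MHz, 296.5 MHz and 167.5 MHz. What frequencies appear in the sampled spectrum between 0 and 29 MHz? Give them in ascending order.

6.5 MHz, 9.6 MHz, 21 MHz

fs/2 = 29 MHz.
106.4 MHz mod fs = 48.4 MHz.
48.4 MHz > fs/2 = 29 MHz, folds to fs − 48.4 MHz = 9.6 MHz.
79 MHz mod fs = 21 MHz.
21 MHz ≤ fs/2 = 29 MHz, appears at 21 MHz.
296.5 MHz mod fs = 6.5 MHz.
6.5 MHz ≤ fs/2 = 29 MHz, appears at 6.5 MHz.
167.5 MHz mod fs = 51.5 MHz.
51.5 MHz > fs/2 = 29 MHz, folds to fs − 51.5 MHz = 6.5 MHz.
Distinct values: {6.5 MHz, 9.6 MHz, 21 MHz}.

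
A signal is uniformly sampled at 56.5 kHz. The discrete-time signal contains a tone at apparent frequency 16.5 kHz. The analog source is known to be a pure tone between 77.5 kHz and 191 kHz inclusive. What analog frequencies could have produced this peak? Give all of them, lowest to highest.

96.5 kHz, 129.5 kHz, 153 kHz, 186 kHz

Frequencies that alias to 16.5 kHz are k·fs ± 16.5 kHz for integer k ≥ 0.
k=0: 16.5 kHz.
k=1: 40 kHz, 73 kHz.
k=2: 96.5 kHz, 129.5 kHz.
k=3: 153 kHz, 186 kHz.
k=4: 209.5 kHz, 242.5 kHz.
Within [77.5 kHz, 191 kHz]: 96.5 kHz, 129.5 kHz, 153 kHz, 186 kHz.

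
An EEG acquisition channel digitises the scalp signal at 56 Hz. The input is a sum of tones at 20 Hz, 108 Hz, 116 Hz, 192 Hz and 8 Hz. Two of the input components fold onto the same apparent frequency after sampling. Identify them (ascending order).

fs/2 = 28 Hz.
20 Hz ≤ fs/2 = 28 Hz, passes unchanged.
108 Hz mod fs = 52 Hz.
52 Hz > fs/2 = 28 Hz, folds to fs − 52 Hz = 4 Hz.
116 Hz mod fs = 4 Hz.
4 Hz ≤ fs/2 = 28 Hz, appears at 4 Hz.
192 Hz mod fs = 24 Hz.
24 Hz ≤ fs/2 = 28 Hz, appears at 24 Hz.
8 Hz ≤ fs/2 = 28 Hz, passes unchanged.
108 Hz and 116 Hz both map to 4 Hz.

108 Hz, 116 Hz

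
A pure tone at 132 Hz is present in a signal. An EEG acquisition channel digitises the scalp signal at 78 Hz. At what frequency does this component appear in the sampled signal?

24 Hz

132 Hz mod fs = 54 Hz.
54 Hz > fs/2 = 39 Hz, folds to fs − 54 Hz = 24 Hz.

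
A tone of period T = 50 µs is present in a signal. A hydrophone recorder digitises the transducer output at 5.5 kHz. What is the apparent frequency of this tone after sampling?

2 kHz

T = 50 µs → f = 1/T = 20 kHz.
20 kHz mod fs = 3.5 kHz.
3.5 kHz > fs/2 = 2.75 kHz, folds to fs − 3.5 kHz = 2 kHz.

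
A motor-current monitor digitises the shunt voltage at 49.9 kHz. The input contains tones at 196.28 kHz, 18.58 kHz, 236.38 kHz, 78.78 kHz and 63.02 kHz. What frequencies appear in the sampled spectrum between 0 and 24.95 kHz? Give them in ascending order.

fs/2 = 24.95 kHz.
196.28 kHz mod fs = 46.58 kHz.
46.58 kHz > fs/2 = 24.95 kHz, folds to fs − 46.58 kHz = 3.32 kHz.
18.58 kHz ≤ fs/2 = 24.95 kHz, passes unchanged.
236.38 kHz mod fs = 36.78 kHz.
36.78 kHz > fs/2 = 24.95 kHz, folds to fs − 36.78 kHz = 13.12 kHz.
78.78 kHz mod fs = 28.88 kHz.
28.88 kHz > fs/2 = 24.95 kHz, folds to fs − 28.88 kHz = 21.02 kHz.
63.02 kHz mod fs = 13.12 kHz.
13.12 kHz ≤ fs/2 = 24.95 kHz, appears at 13.12 kHz.
Distinct values: {3.32 kHz, 13.12 kHz, 18.58 kHz, 21.02 kHz}.

3.32 kHz, 13.12 kHz, 18.58 kHz, 21.02 kHz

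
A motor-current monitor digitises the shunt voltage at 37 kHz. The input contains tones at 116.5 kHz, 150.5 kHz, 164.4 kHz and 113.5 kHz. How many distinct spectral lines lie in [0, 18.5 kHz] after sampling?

fs/2 = 18.5 kHz.
116.5 kHz mod fs = 5.5 kHz.
5.5 kHz ≤ fs/2 = 18.5 kHz, appears at 5.5 kHz.
150.5 kHz mod fs = 2.5 kHz.
2.5 kHz ≤ fs/2 = 18.5 kHz, appears at 2.5 kHz.
164.4 kHz mod fs = 16.4 kHz.
16.4 kHz ≤ fs/2 = 18.5 kHz, appears at 16.4 kHz.
113.5 kHz mod fs = 2.5 kHz.
2.5 kHz ≤ fs/2 = 18.5 kHz, appears at 2.5 kHz.
Distinct values: {2.5 kHz, 5.5 kHz, 16.4 kHz} → 3.

3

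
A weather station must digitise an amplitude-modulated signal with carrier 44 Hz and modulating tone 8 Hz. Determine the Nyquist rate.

104 Hz

AM sidebands sit at fc ± fm = 36 Hz and 52 Hz.
Highest-frequency component: 52 Hz.
Nyquist rate = 2 × 52 Hz = 104 Hz.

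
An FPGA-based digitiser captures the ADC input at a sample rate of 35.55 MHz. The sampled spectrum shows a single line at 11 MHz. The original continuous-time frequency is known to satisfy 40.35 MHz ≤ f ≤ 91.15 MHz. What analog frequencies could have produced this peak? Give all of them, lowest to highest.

Frequencies that alias to 11 MHz are k·fs ± 11 MHz for integer k ≥ 0.
k=0: 11 MHz.
k=1: 24.55 MHz, 46.55 MHz.
k=2: 60.1 MHz, 82.1 MHz.
k=3: 95.65 MHz, 117.65 MHz.
Within [40.35 MHz, 91.15 MHz]: 46.55 MHz, 60.1 MHz, 82.1 MHz.

46.55 MHz, 60.1 MHz, 82.1 MHz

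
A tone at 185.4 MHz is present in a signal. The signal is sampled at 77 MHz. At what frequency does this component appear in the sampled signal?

31.4 MHz

185.4 MHz mod fs = 31.4 MHz.
31.4 MHz ≤ fs/2 = 38.5 MHz, appears at 31.4 MHz.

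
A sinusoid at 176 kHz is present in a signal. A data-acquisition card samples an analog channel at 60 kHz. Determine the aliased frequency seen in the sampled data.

176 kHz mod fs = 56 kHz.
56 kHz > fs/2 = 30 kHz, folds to fs − 56 kHz = 4 kHz.

4 kHz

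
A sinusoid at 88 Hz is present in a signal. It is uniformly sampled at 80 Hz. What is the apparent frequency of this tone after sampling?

88 Hz mod fs = 8 Hz.
8 Hz ≤ fs/2 = 40 Hz, appears at 8 Hz.

8 Hz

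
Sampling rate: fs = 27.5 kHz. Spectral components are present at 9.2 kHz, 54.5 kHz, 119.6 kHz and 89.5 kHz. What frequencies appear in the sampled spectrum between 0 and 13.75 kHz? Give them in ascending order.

fs/2 = 13.75 kHz.
9.2 kHz ≤ fs/2 = 13.75 kHz, passes unchanged.
54.5 kHz mod fs = 27 kHz.
27 kHz > fs/2 = 13.75 kHz, folds to fs − 27 kHz = 0.5 kHz.
119.6 kHz mod fs = 9.6 kHz.
9.6 kHz ≤ fs/2 = 13.75 kHz, appears at 9.6 kHz.
89.5 kHz mod fs = 7 kHz.
7 kHz ≤ fs/2 = 13.75 kHz, appears at 7 kHz.
Distinct values: {0.5 kHz, 7 kHz, 9.2 kHz, 9.6 kHz}.

0.5 kHz, 7 kHz, 9.2 kHz, 9.6 kHz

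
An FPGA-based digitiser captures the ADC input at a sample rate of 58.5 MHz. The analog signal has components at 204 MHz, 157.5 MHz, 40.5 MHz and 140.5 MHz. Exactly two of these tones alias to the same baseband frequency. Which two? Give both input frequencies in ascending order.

fs/2 = 29.25 MHz.
204 MHz mod fs = 28.5 MHz.
28.5 MHz ≤ fs/2 = 29.25 MHz, appears at 28.5 MHz.
157.5 MHz mod fs = 40.5 MHz.
40.5 MHz > fs/2 = 29.25 MHz, folds to fs − 40.5 MHz = 18 MHz.
40.5 MHz > fs/2 = 29.25 MHz, folds to fs − 40.5 MHz = 18 MHz.
140.5 MHz mod fs = 23.5 MHz.
23.5 MHz ≤ fs/2 = 29.25 MHz, appears at 23.5 MHz.
40.5 MHz and 157.5 MHz both map to 18 MHz.

40.5 MHz, 157.5 MHz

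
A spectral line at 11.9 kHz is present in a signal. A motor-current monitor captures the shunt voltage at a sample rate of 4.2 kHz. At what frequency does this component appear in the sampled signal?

11.9 kHz mod fs = 3.5 kHz.
3.5 kHz > fs/2 = 2.1 kHz, folds to fs − 3.5 kHz = 0.7 kHz.

0.7 kHz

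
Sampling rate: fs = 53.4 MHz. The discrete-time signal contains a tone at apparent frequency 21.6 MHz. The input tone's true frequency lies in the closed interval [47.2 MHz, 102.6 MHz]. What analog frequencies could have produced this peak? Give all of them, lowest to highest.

75 MHz, 85.2 MHz

Frequencies that alias to 21.6 MHz are k·fs ± 21.6 MHz for integer k ≥ 0.
k=0: 21.6 MHz.
k=1: 31.8 MHz, 75 MHz.
k=2: 85.2 MHz, 128.4 MHz.
k=3: 138.6 MHz, 181.8 MHz.
Within [47.2 MHz, 102.6 MHz]: 75 MHz, 85.2 MHz.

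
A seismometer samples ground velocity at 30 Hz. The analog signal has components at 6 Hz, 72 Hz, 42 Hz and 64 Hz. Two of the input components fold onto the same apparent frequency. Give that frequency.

fs/2 = 15 Hz.
6 Hz ≤ fs/2 = 15 Hz, passes unchanged.
72 Hz mod fs = 12 Hz.
12 Hz ≤ fs/2 = 15 Hz, appears at 12 Hz.
42 Hz mod fs = 12 Hz.
12 Hz ≤ fs/2 = 15 Hz, appears at 12 Hz.
64 Hz mod fs = 4 Hz.
4 Hz ≤ fs/2 = 15 Hz, appears at 4 Hz.
42 Hz and 72 Hz both map to 12 Hz.

12 Hz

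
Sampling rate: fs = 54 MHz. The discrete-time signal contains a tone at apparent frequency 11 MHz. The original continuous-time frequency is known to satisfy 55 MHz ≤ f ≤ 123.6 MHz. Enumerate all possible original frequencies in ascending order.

65 MHz, 97 MHz, 119 MHz

Frequencies that alias to 11 MHz are k·fs ± 11 MHz for integer k ≥ 0.
k=0: 11 MHz.
k=1: 43 MHz, 65 MHz.
k=2: 97 MHz, 119 MHz.
k=3: 151 MHz, 173 MHz.
Within [55 MHz, 123.6 MHz]: 65 MHz, 97 MHz, 119 MHz.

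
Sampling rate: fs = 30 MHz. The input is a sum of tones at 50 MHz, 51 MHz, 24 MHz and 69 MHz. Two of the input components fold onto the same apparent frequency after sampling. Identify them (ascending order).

fs/2 = 15 MHz.
50 MHz mod fs = 20 MHz.
20 MHz > fs/2 = 15 MHz, folds to fs − 20 MHz = 10 MHz.
51 MHz mod fs = 21 MHz.
21 MHz > fs/2 = 15 MHz, folds to fs − 21 MHz = 9 MHz.
24 MHz > fs/2 = 15 MHz, folds to fs − 24 MHz = 6 MHz.
69 MHz mod fs = 9 MHz.
9 MHz ≤ fs/2 = 15 MHz, appears at 9 MHz.
51 MHz and 69 MHz both map to 9 MHz.

51 MHz, 69 MHz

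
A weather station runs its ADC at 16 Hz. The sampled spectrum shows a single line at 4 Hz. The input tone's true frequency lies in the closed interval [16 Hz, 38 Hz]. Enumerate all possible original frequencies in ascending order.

Frequencies that alias to 4 Hz are k·fs ± 4 Hz for integer k ≥ 0.
k=0: 4 Hz.
k=1: 12 Hz, 20 Hz.
k=2: 28 Hz, 36 Hz.
k=3: 44 Hz, 52 Hz.
Within [16 Hz, 38 Hz]: 20 Hz, 28 Hz, 36 Hz.

20 Hz, 28 Hz, 36 Hz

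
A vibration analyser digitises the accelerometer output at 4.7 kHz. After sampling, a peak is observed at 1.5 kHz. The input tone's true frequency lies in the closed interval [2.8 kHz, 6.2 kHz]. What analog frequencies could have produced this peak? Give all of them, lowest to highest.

Frequencies that alias to 1.5 kHz are k·fs ± 1.5 kHz for integer k ≥ 0.
k=0: 1.5 kHz.
k=1: 3.2 kHz, 6.2 kHz.
k=2: 7.9 kHz, 10.9 kHz.
Within [2.8 kHz, 6.2 kHz]: 3.2 kHz, 6.2 kHz.

3.2 kHz, 6.2 kHz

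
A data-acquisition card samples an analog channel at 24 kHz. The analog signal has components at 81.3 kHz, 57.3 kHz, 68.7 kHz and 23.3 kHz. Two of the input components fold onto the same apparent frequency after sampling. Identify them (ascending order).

57.3 kHz, 81.3 kHz

fs/2 = 12 kHz.
81.3 kHz mod fs = 9.3 kHz.
9.3 kHz ≤ fs/2 = 12 kHz, appears at 9.3 kHz.
57.3 kHz mod fs = 9.3 kHz.
9.3 kHz ≤ fs/2 = 12 kHz, appears at 9.3 kHz.
68.7 kHz mod fs = 20.7 kHz.
20.7 kHz > fs/2 = 12 kHz, folds to fs − 20.7 kHz = 3.3 kHz.
23.3 kHz > fs/2 = 12 kHz, folds to fs − 23.3 kHz = 0.7 kHz.
57.3 kHz and 81.3 kHz both map to 9.3 kHz.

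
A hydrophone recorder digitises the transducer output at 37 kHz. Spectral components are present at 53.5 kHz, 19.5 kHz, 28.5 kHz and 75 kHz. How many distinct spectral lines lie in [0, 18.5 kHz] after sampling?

fs/2 = 18.5 kHz.
53.5 kHz mod fs = 16.5 kHz.
16.5 kHz ≤ fs/2 = 18.5 kHz, appears at 16.5 kHz.
19.5 kHz > fs/2 = 18.5 kHz, folds to fs − 19.5 kHz = 17.5 kHz.
28.5 kHz > fs/2 = 18.5 kHz, folds to fs − 28.5 kHz = 8.5 kHz.
75 kHz mod fs = 1 kHz.
1 kHz ≤ fs/2 = 18.5 kHz, appears at 1 kHz.
Distinct values: {1 kHz, 8.5 kHz, 16.5 kHz, 17.5 kHz} → 4.

4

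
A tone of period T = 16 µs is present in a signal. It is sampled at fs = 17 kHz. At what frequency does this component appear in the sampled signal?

T = 16 µs → f = 1/T = 62.5 kHz.
62.5 kHz mod fs = 11.5 kHz.
11.5 kHz > fs/2 = 8.5 kHz, folds to fs − 11.5 kHz = 5.5 kHz.

5.5 kHz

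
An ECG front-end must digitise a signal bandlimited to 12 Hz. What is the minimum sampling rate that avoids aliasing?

Nyquist rate = 2 × 12 Hz = 24 Hz.

24 Hz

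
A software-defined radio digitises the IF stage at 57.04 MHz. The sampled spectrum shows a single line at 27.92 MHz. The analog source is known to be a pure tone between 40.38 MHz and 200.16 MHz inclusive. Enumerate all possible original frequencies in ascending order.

84.96 MHz, 86.16 MHz, 142 MHz, 143.2 MHz, 199.04 MHz

Frequencies that alias to 27.92 MHz are k·fs ± 27.92 MHz for integer k ≥ 0.
k=0: 27.92 MHz.
k=1: 29.12 MHz, 84.96 MHz.
k=2: 86.16 MHz, 142 MHz.
k=3: 143.2 MHz, 199.04 MHz.
k=4: 200.24 MHz, 256.08 MHz.
Within [40.38 MHz, 200.16 MHz]: 84.96 MHz, 86.16 MHz, 142 MHz, 143.2 MHz, 199.04 MHz.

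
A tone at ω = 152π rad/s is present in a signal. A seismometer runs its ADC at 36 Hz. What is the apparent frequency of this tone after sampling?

4 Hz

ω = 152π rad/s → f = ω/(2π) = 76 Hz.
76 Hz mod fs = 4 Hz.
4 Hz ≤ fs/2 = 18 Hz, appears at 4 Hz.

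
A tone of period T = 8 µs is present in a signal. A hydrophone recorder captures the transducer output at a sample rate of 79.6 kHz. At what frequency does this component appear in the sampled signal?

T = 8 µs → f = 1/T = 125 kHz.
125 kHz mod fs = 45.4 kHz.
45.4 kHz > fs/2 = 39.8 kHz, folds to fs − 45.4 kHz = 34.2 kHz.

34.2 kHz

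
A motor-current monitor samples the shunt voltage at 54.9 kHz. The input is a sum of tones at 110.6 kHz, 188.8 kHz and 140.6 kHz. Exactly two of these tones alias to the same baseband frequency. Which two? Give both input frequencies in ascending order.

fs/2 = 27.45 kHz.
110.6 kHz mod fs = 0.8 kHz.
0.8 kHz ≤ fs/2 = 27.45 kHz, appears at 0.8 kHz.
188.8 kHz mod fs = 24.1 kHz.
24.1 kHz ≤ fs/2 = 27.45 kHz, appears at 24.1 kHz.
140.6 kHz mod fs = 30.8 kHz.
30.8 kHz > fs/2 = 27.45 kHz, folds to fs − 30.8 kHz = 24.1 kHz.
140.6 kHz and 188.8 kHz both map to 24.1 kHz.

140.6 kHz, 188.8 kHz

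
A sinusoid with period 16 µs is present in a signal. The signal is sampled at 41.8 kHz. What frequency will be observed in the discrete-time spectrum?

20.7 kHz

T = 16 µs → f = 1/T = 62.5 kHz.
62.5 kHz mod fs = 20.7 kHz.
20.7 kHz ≤ fs/2 = 20.9 kHz, appears at 20.7 kHz.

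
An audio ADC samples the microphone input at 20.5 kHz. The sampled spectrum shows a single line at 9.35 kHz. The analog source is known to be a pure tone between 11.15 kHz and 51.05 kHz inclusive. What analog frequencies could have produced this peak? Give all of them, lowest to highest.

11.15 kHz, 29.85 kHz, 31.65 kHz, 50.35 kHz

Frequencies that alias to 9.35 kHz are k·fs ± 9.35 kHz for integer k ≥ 0.
k=0: 9.35 kHz.
k=1: 11.15 kHz, 29.85 kHz.
k=2: 31.65 kHz, 50.35 kHz.
k=3: 52.15 kHz, 70.85 kHz.
Within [11.15 kHz, 51.05 kHz]: 11.15 kHz, 29.85 kHz, 31.65 kHz, 50.35 kHz.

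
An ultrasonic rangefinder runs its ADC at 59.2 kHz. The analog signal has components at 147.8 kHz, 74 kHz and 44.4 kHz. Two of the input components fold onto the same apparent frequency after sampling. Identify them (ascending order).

44.4 kHz, 74 kHz

fs/2 = 29.6 kHz.
147.8 kHz mod fs = 29.4 kHz.
29.4 kHz ≤ fs/2 = 29.6 kHz, appears at 29.4 kHz.
74 kHz mod fs = 14.8 kHz.
14.8 kHz ≤ fs/2 = 29.6 kHz, appears at 14.8 kHz.
44.4 kHz > fs/2 = 29.6 kHz, folds to fs − 44.4 kHz = 14.8 kHz.
44.4 kHz and 74 kHz both map to 14.8 kHz.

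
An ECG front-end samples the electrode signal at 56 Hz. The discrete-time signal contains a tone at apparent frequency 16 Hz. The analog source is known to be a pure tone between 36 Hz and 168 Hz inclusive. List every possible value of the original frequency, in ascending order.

40 Hz, 72 Hz, 96 Hz, 128 Hz, 152 Hz

Frequencies that alias to 16 Hz are k·fs ± 16 Hz for integer k ≥ 0.
k=0: 16 Hz.
k=1: 40 Hz, 72 Hz.
k=2: 96 Hz, 128 Hz.
k=3: 152 Hz, 184 Hz.
k=4: 208 Hz, 240 Hz.
Within [36 Hz, 168 Hz]: 40 Hz, 72 Hz, 96 Hz, 128 Hz, 152 Hz.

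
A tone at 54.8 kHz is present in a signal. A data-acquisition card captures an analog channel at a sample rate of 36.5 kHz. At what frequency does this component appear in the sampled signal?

18.2 kHz

54.8 kHz mod fs = 18.3 kHz.
18.3 kHz > fs/2 = 18.25 kHz, folds to fs − 18.3 kHz = 18.2 kHz.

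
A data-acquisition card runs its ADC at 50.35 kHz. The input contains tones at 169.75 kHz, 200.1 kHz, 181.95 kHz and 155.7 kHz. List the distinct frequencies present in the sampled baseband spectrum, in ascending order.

fs/2 = 25.175 kHz.
169.75 kHz mod fs = 18.7 kHz.
18.7 kHz ≤ fs/2 = 25.175 kHz, appears at 18.7 kHz.
200.1 kHz mod fs = 49.05 kHz.
49.05 kHz > fs/2 = 25.175 kHz, folds to fs − 49.05 kHz = 1.3 kHz.
181.95 kHz mod fs = 30.9 kHz.
30.9 kHz > fs/2 = 25.175 kHz, folds to fs − 30.9 kHz = 19.45 kHz.
155.7 kHz mod fs = 4.65 kHz.
4.65 kHz ≤ fs/2 = 25.175 kHz, appears at 4.65 kHz.
Distinct values: {1.3 kHz, 4.65 kHz, 18.7 kHz, 19.45 kHz}.

1.3 kHz, 4.65 kHz, 18.7 kHz, 19.45 kHz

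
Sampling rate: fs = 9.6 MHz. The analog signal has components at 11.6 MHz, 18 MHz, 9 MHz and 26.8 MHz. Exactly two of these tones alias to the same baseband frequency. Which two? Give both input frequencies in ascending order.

fs/2 = 4.8 MHz.
11.6 MHz mod fs = 2 MHz.
2 MHz ≤ fs/2 = 4.8 MHz, appears at 2 MHz.
18 MHz mod fs = 8.4 MHz.
8.4 MHz > fs/2 = 4.8 MHz, folds to fs − 8.4 MHz = 1.2 MHz.
9 MHz > fs/2 = 4.8 MHz, folds to fs − 9 MHz = 0.6 MHz.
26.8 MHz mod fs = 7.6 MHz.
7.6 MHz > fs/2 = 4.8 MHz, folds to fs − 7.6 MHz = 2 MHz.
11.6 MHz and 26.8 MHz both map to 2 MHz.

11.6 MHz, 26.8 MHz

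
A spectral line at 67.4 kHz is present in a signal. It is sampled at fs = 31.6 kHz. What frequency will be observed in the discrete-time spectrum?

67.4 kHz mod fs = 4.2 kHz.
4.2 kHz ≤ fs/2 = 15.8 kHz, appears at 4.2 kHz.

4.2 kHz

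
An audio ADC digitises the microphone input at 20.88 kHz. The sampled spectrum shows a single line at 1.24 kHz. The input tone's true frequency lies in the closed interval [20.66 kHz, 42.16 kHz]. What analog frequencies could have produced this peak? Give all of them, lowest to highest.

Frequencies that alias to 1.24 kHz are k·fs ± 1.24 kHz for integer k ≥ 0.
k=0: 1.24 kHz.
k=1: 19.64 kHz, 22.12 kHz.
k=2: 40.52 kHz, 43 kHz.
k=3: 61.4 kHz, 63.88 kHz.
Within [20.66 kHz, 42.16 kHz]: 22.12 kHz, 40.52 kHz.

22.12 kHz, 40.52 kHz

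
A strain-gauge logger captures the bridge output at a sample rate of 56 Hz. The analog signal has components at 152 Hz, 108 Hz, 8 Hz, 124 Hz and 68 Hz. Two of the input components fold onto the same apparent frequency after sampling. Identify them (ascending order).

68 Hz, 124 Hz

fs/2 = 28 Hz.
152 Hz mod fs = 40 Hz.
40 Hz > fs/2 = 28 Hz, folds to fs − 40 Hz = 16 Hz.
108 Hz mod fs = 52 Hz.
52 Hz > fs/2 = 28 Hz, folds to fs − 52 Hz = 4 Hz.
8 Hz ≤ fs/2 = 28 Hz, passes unchanged.
124 Hz mod fs = 12 Hz.
12 Hz ≤ fs/2 = 28 Hz, appears at 12 Hz.
68 Hz mod fs = 12 Hz.
12 Hz ≤ fs/2 = 28 Hz, appears at 12 Hz.
68 Hz and 124 Hz both map to 12 Hz.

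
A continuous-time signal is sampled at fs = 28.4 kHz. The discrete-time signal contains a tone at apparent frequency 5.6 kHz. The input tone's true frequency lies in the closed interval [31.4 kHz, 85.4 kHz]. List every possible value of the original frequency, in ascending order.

34 kHz, 51.2 kHz, 62.4 kHz, 79.6 kHz

Frequencies that alias to 5.6 kHz are k·fs ± 5.6 kHz for integer k ≥ 0.
k=0: 5.6 kHz.
k=1: 22.8 kHz, 34 kHz.
k=2: 51.2 kHz, 62.4 kHz.
k=3: 79.6 kHz, 90.8 kHz.
k=4: 108 kHz, 119.2 kHz.
Within [31.4 kHz, 85.4 kHz]: 34 kHz, 51.2 kHz, 62.4 kHz, 79.6 kHz.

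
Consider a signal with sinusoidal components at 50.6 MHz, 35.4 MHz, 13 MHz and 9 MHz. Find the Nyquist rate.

101.2 MHz

Highest-frequency component: 50.6 MHz.
Nyquist rate = 2 × 50.6 MHz = 101.2 MHz.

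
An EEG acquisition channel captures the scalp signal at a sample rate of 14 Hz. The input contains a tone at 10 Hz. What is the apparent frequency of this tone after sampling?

10 Hz > fs/2 = 7 Hz, folds to fs − 10 Hz = 4 Hz.

4 Hz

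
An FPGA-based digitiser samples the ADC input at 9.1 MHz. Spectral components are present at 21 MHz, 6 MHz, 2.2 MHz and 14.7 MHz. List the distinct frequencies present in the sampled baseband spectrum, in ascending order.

fs/2 = 4.55 MHz.
21 MHz mod fs = 2.8 MHz.
2.8 MHz ≤ fs/2 = 4.55 MHz, appears at 2.8 MHz.
6 MHz > fs/2 = 4.55 MHz, folds to fs − 6 MHz = 3.1 MHz.
2.2 MHz ≤ fs/2 = 4.55 MHz, passes unchanged.
14.7 MHz mod fs = 5.6 MHz.
5.6 MHz > fs/2 = 4.55 MHz, folds to fs − 5.6 MHz = 3.5 MHz.
Distinct values: {2.2 MHz, 2.8 MHz, 3.1 MHz, 3.5 MHz}.

2.2 MHz, 2.8 MHz, 3.1 MHz, 3.5 MHz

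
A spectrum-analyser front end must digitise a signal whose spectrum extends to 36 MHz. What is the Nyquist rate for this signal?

Nyquist rate = 2 × 36 MHz = 72 MHz.

72 MHz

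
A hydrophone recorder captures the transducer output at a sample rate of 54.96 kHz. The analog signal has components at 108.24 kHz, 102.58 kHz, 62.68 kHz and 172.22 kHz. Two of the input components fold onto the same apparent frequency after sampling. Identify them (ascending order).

102.58 kHz, 172.22 kHz

fs/2 = 27.48 kHz.
108.24 kHz mod fs = 53.28 kHz.
53.28 kHz > fs/2 = 27.48 kHz, folds to fs − 53.28 kHz = 1.68 kHz.
102.58 kHz mod fs = 47.62 kHz.
47.62 kHz > fs/2 = 27.48 kHz, folds to fs − 47.62 kHz = 7.34 kHz.
62.68 kHz mod fs = 7.72 kHz.
7.72 kHz ≤ fs/2 = 27.48 kHz, appears at 7.72 kHz.
172.22 kHz mod fs = 7.34 kHz.
7.34 kHz ≤ fs/2 = 27.48 kHz, appears at 7.34 kHz.
102.58 kHz and 172.22 kHz both map to 7.34 kHz.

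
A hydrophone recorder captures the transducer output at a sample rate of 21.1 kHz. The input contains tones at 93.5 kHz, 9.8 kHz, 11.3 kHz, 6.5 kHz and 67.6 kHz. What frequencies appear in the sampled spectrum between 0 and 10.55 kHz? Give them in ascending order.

fs/2 = 10.55 kHz.
93.5 kHz mod fs = 9.1 kHz.
9.1 kHz ≤ fs/2 = 10.55 kHz, appears at 9.1 kHz.
9.8 kHz ≤ fs/2 = 10.55 kHz, passes unchanged.
11.3 kHz > fs/2 = 10.55 kHz, folds to fs − 11.3 kHz = 9.8 kHz.
6.5 kHz ≤ fs/2 = 10.55 kHz, passes unchanged.
67.6 kHz mod fs = 4.3 kHz.
4.3 kHz ≤ fs/2 = 10.55 kHz, appears at 4.3 kHz.
Distinct values: {4.3 kHz, 6.5 kHz, 9.1 kHz, 9.8 kHz}.

4.3 kHz, 6.5 kHz, 9.1 kHz, 9.8 kHz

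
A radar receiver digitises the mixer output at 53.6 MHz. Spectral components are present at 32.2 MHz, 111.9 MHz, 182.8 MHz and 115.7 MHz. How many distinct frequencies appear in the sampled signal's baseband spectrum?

4

fs/2 = 26.8 MHz.
32.2 MHz > fs/2 = 26.8 MHz, folds to fs − 32.2 MHz = 21.4 MHz.
111.9 MHz mod fs = 4.7 MHz.
4.7 MHz ≤ fs/2 = 26.8 MHz, appears at 4.7 MHz.
182.8 MHz mod fs = 22 MHz.
22 MHz ≤ fs/2 = 26.8 MHz, appears at 22 MHz.
115.7 MHz mod fs = 8.5 MHz.
8.5 MHz ≤ fs/2 = 26.8 MHz, appears at 8.5 MHz.
Distinct values: {4.7 MHz, 8.5 MHz, 21.4 MHz, 22 MHz} → 4.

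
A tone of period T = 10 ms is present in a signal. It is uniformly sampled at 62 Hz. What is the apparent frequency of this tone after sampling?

T = 10 ms → f = 1/T = 100 Hz.
100 Hz mod fs = 38 Hz.
38 Hz > fs/2 = 31 Hz, folds to fs − 38 Hz = 24 Hz.

24 Hz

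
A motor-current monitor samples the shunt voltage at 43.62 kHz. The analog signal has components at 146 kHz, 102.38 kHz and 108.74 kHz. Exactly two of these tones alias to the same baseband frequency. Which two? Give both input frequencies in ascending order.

fs/2 = 21.81 kHz.
146 kHz mod fs = 15.14 kHz.
15.14 kHz ≤ fs/2 = 21.81 kHz, appears at 15.14 kHz.
102.38 kHz mod fs = 15.14 kHz.
15.14 kHz ≤ fs/2 = 21.81 kHz, appears at 15.14 kHz.
108.74 kHz mod fs = 21.5 kHz.
21.5 kHz ≤ fs/2 = 21.81 kHz, appears at 21.5 kHz.
102.38 kHz and 146 kHz both map to 15.14 kHz.

102.38 kHz, 146 kHz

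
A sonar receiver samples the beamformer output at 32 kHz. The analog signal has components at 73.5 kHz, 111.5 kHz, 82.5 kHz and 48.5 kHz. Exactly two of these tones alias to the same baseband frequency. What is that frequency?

fs/2 = 16 kHz.
73.5 kHz mod fs = 9.5 kHz.
9.5 kHz ≤ fs/2 = 16 kHz, appears at 9.5 kHz.
111.5 kHz mod fs = 15.5 kHz.
15.5 kHz ≤ fs/2 = 16 kHz, appears at 15.5 kHz.
82.5 kHz mod fs = 18.5 kHz.
18.5 kHz > fs/2 = 16 kHz, folds to fs − 18.5 kHz = 13.5 kHz.
48.5 kHz mod fs = 16.5 kHz.
16.5 kHz > fs/2 = 16 kHz, folds to fs − 16.5 kHz = 15.5 kHz.
48.5 kHz and 111.5 kHz both map to 15.5 kHz.

15.5 kHz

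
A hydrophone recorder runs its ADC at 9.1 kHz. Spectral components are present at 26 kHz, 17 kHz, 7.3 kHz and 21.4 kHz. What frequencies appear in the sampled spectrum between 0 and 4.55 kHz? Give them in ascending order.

fs/2 = 4.55 kHz.
26 kHz mod fs = 7.8 kHz.
7.8 kHz > fs/2 = 4.55 kHz, folds to fs − 7.8 kHz = 1.3 kHz.
17 kHz mod fs = 7.9 kHz.
7.9 kHz > fs/2 = 4.55 kHz, folds to fs − 7.9 kHz = 1.2 kHz.
7.3 kHz > fs/2 = 4.55 kHz, folds to fs − 7.3 kHz = 1.8 kHz.
21.4 kHz mod fs = 3.2 kHz.
3.2 kHz ≤ fs/2 = 4.55 kHz, appears at 3.2 kHz.
Distinct values: {1.2 kHz, 1.3 kHz, 1.8 kHz, 3.2 kHz}.

1.2 kHz, 1.3 kHz, 1.8 kHz, 3.2 kHz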